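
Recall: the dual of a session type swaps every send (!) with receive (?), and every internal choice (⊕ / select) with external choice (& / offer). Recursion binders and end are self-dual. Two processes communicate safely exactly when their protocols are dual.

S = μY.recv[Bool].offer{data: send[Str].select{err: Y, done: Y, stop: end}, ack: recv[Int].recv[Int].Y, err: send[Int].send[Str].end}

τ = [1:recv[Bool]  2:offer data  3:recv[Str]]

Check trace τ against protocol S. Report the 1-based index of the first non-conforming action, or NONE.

3

step 1: recv[Bool]  ✓  now at offer{data: send[Str].select{err: μY.…, done: μY.…, stop: end}, ack: recv[Int].recv[Int].μY.…, err: send[Int].send[Str].end}
step 2: offer data  ✓  now at send[Str].select{err: μY.…, done: μY.…, stop: end}
step 3: got recv[Str], protocol expects send[Str]  ✗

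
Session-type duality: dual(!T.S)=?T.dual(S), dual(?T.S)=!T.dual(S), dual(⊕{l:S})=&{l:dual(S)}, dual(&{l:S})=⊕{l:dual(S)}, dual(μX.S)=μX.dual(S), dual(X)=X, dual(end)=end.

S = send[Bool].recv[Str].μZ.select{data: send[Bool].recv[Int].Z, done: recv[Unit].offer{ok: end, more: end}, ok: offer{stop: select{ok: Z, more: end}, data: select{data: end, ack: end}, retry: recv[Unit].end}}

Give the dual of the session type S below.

recv[Bool].send[Str].μZ.offer{data: recv[Bool].send[Int].Z, done: send[Unit].select{ok: end, more: end}, ok: select{stop: offer{ok: Z, more: end}, data: offer{data: end, ack: end}, retry: send[Unit].end}}

send[Bool] → recv[Bool]
  recv[Str] → send[Str]
    μZ → μZ  (binder kept)
      select{data,done,ok} → offer{data,done,ok}  (internal→external)
        case data:
          send[Bool] → recv[Bool]
            recv[Int] → send[Int]
              dual(Z) = Z
        case done:
          recv[Unit] → send[Unit]
            offer{ok,more} → select{ok,more}  (&→⊕)
              case ok:
                dual(end) = end
              case more:
                dual(end) = end
        case ok:
          offer{stop,data,retry} → select{stop,data,retry}  (&→⊕)
            case stop:
              select{ok,more} → offer{ok,more}  (internal→external)
                case ok:
                  dual(Z) = Z
                case more:
                  dual(end) = end
            case data:
              select{data,ack} → offer{data,ack}  (internal→external)
                case data:
                  dual(end) = end
                case ack:
                  dual(end) = end
            case retry:
              recv[Unit] → send[Unit]
                dual(end) = end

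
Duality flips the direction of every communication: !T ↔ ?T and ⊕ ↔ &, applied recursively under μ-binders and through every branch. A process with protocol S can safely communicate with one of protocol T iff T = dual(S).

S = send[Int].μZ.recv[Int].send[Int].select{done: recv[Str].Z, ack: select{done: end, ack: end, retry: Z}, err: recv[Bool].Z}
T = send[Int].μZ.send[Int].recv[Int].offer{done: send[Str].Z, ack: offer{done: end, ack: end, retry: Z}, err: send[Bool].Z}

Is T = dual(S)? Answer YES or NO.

NO

send[Int] ‖ send[Int]  ✗ same direction on both sides — not dual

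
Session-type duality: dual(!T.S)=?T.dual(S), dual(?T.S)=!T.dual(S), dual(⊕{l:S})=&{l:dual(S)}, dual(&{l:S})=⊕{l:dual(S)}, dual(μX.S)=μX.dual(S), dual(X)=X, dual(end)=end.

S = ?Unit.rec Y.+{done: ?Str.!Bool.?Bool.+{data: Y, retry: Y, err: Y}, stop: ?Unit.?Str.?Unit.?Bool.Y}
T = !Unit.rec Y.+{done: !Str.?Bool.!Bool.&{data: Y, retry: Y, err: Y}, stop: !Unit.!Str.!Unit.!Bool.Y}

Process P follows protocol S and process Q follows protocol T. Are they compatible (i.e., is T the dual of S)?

?Unit ‖ !Unit  ✓
  rec Y ‖ rec Y  ✓ (μ self-dual)
    +{done,stop} ‖ +{done,stop}  ✗ choice polarity not flipped — not dual

NO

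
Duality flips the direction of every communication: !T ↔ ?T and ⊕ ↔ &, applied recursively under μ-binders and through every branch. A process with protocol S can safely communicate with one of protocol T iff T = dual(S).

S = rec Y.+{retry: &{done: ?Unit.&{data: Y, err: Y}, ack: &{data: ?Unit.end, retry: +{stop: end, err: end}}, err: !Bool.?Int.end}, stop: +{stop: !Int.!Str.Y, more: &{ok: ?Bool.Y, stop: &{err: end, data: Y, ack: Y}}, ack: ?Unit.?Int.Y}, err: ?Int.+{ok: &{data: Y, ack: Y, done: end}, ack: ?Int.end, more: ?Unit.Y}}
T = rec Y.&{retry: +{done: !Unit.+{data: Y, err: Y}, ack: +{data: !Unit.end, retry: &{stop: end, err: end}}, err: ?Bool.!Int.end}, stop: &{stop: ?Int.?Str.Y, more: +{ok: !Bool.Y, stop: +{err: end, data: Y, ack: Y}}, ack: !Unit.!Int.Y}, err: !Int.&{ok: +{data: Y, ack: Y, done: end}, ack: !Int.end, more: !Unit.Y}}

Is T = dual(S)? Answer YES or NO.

YES

rec Y ‖ rec Y  ok (μ self-dual)
  +{retry,stop,err} ‖ &{retry,stop,err}  ok labels match
    • retry:
      &{done,ack,err} ‖ +{done,ack,err}  ok labels match
        • done:
          ?Unit ‖ !Unit  ok
            &{data,err} ‖ +{data,err}  ok labels match
              • data:
                Y ‖ Y  ok
              • err:
                Y ‖ Y  ok
        • ack:
          &{data,retry} ‖ +{data,retry}  ok labels match
            • data:
              ?Unit ‖ !Unit  ok
                end ‖ end  ok
            • retry:
              +{stop,err} ‖ &{stop,err}  ok labels match
                • stop:
                  end ‖ end  ok
                • err:
                  end ‖ end  ok
        • err:
          !Bool ‖ ?Bool  ok
            ?Int ‖ !Int  ok
              end ‖ end  ok
    • stop:
      +{stop,more,ack} ‖ &{stop,more,ack}  ok labels match
        • stop:
          !Int ‖ ?Int  ok
            !Str ‖ ?Str  ok
              Y ‖ Y  ok
        • more:
          &{ok,stop} ‖ +{ok,stop}  ok labels match
            • ok:
              ?Bool ‖ !Bool  ok
                Y ‖ Y  ok
            • stop:
              &{err,data,ack} ‖ +{err,data,ack}  ok labels match
                • err:
                  end ‖ end  ok
                • data:
                  Y ‖ Y  ok
                • ack:
                  Y ‖ Y  ok
        • ack:
          ?Unit ‖ !Unit  ok
            ?Int ‖ !Int  ok
              Y ‖ Y  ok
    • err:
      ?Int ‖ !Int  ok
        +{ok,ack,more} ‖ &{ok,ack,more}  ok labels match
          • ok:
            &{data,ack,done} ‖ +{data,ack,done}  ok labels match
              • data:
                Y ‖ Y  ok
              • ack:
                Y ‖ Y  ok
              • done:
                end ‖ end  ok
          • ack:
            ?Int ‖ !Int  ok
              end ‖ end  ok
          • more:
            ?Unit ‖ !Unit  ok
              Y ‖ Y  ok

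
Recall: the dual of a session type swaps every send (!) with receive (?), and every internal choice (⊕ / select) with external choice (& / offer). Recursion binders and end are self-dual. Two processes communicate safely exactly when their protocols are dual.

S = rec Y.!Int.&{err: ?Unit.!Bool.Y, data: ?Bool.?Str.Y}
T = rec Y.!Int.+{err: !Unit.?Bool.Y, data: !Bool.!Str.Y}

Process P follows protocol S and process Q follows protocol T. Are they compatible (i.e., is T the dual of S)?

NO

rec Y ‖ rec Y  ok (rec unchanged)
  !Int ‖ !Int  ✗ same direction on both sides — not dual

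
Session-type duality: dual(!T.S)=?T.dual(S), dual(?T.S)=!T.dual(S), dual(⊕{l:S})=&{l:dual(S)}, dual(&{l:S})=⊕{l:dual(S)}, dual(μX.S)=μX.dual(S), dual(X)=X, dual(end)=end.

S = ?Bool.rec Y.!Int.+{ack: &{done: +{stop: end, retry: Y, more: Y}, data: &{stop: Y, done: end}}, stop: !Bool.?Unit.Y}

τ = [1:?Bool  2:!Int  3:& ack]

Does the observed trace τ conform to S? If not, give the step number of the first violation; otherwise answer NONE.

3

@1 ?Bool  ✓  residual = rec Y.…
@2 !Int  ✓  residual = +{ack: &{done: +{stop: end, retry: rec Y.…, more: rec Y.…}, data: &{stop: rec Y.…, done: end}}, stop: !Bool.?Unit.rec Y.…}
@3 got & ack, protocol expects + ack or + stop  ✗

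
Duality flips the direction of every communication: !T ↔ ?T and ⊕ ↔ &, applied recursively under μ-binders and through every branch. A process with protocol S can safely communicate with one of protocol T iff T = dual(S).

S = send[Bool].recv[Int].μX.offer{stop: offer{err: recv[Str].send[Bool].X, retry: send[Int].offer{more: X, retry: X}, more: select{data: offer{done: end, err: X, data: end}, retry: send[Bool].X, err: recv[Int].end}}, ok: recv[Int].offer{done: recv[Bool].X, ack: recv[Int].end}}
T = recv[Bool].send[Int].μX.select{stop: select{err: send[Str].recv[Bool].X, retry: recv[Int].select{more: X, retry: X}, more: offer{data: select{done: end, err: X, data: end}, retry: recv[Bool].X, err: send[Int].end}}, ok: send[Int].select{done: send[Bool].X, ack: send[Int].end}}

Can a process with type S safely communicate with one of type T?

YES

send[Bool] vs recv[Bool]  ✓
  recv[Int] vs send[Int]  ✓
    μX vs μX  ✓ (binder kept)
      offer{stop,ok} vs select{stop,ok}  ✓ labels match
        [stop]
          offer{err,retry,more} vs select{err,retry,more}  ✓ labels match
            [err]
              recv[Str] vs send[Str]  ✓
                send[Bool] vs recv[Bool]  ✓
                  X vs X  ✓
            [retry]
              send[Int] vs recv[Int]  ✓
                offer{more,retry} vs select{more,retry}  ✓ labels match
                  [more]
                    X vs X  ✓
                  [retry]
                    X vs X  ✓
            [more]
              select{data,retry,err} vs offer{data,retry,err}  ✓ labels match
                [data]
                  offer{done,err,data} vs select{done,err,data}  ✓ labels match
                    [done]
                      end vs end  ✓
                    [err]
                      X vs X  ✓
                    [data]
                      end vs end  ✓
                [retry]
                  send[Bool] vs recv[Bool]  ✓
                    X vs X  ✓
                [err]
                  recv[Int] vs send[Int]  ✓
                    end vs end  ✓
        [ok]
          recv[Int] vs send[Int]  ✓
            offer{done,ack} vs select{done,ack}  ✓ labels match
              [done]
                recv[Bool] vs send[Bool]  ✓
                  X vs X  ✓
              [ack]
                recv[Int] vs send[Int]  ✓
                  end vs end  ✓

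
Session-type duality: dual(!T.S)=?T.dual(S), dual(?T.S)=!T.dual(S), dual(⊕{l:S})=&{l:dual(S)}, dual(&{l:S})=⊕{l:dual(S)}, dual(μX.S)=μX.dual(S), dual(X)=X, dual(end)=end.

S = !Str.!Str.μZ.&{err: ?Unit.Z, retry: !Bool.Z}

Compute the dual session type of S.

?Str.?Str.μZ.⊕{err: !Unit.Z, retry: ?Bool.Z}

!Str = ?Str
  !Str = ?Str
    μZ = μZ  (rec unchanged)
      &{err,retry} = ⊕{err,retry}  (&→⊕)
        case err:
          ?Unit = !Unit
            dual(Z) = Z
        case retry:
          !Bool = ?Bool
            dual(Z) = Z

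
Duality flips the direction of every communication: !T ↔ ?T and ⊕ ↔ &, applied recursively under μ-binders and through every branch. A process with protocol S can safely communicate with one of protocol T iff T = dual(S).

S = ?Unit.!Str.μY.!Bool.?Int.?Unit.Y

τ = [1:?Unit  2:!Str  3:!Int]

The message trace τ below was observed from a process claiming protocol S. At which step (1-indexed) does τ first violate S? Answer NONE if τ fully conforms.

[1] ?Unit  match  state: !Str.μY.…
[2] !Str  match  state: μY.…
[3] got !Int, protocol expects !Bool  ✗

3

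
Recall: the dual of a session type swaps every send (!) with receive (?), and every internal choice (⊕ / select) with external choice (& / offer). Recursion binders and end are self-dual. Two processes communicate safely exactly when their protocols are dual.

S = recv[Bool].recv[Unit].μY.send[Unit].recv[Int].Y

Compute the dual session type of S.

send[Bool].send[Unit].μY.recv[Unit].send[Int].Y

recv[Bool] → send[Bool]
  recv[Unit] → send[Unit]
    μY → μY  (rec unchanged)
      send[Unit] → recv[Unit]
        recv[Int] → send[Int]
          dual(Y) = Y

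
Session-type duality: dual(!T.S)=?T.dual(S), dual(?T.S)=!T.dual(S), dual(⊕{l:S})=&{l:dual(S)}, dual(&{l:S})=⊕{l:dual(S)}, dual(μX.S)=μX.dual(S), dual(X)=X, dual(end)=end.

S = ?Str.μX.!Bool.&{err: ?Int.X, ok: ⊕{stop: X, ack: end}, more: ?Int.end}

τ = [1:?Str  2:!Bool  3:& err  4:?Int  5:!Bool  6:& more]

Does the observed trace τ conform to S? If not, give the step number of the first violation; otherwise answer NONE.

step 1: ?Str  ok  state: μX.…
step 2: !Bool  ok  state: &{err: ?Int.μX.…, ok: ⊕{stop: μX.…, ack: end}, more: ?Int.end}
step 3: & err  ok  state: ?Int.μX.…
step 4: ?Int  ok  state: μX.…
step 5: !Bool  ok  state: &{err: ?Int.μX.…, ok: ⊕{stop: μX.…, ack: end}, more: ?Int.end}
step 6: & more  ok  state: ?Int.end
τ conforms to S (length 6)

NONE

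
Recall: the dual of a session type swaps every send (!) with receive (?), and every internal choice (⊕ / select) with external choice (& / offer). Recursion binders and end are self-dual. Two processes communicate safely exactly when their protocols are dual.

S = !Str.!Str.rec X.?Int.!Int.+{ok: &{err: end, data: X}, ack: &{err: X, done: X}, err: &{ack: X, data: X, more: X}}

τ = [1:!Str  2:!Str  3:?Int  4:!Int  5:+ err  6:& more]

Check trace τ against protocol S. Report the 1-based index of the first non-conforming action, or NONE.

NONE

[1] !Str  ok  residual = !Str.rec X.…
[2] !Str  ok  residual = rec X.…
[3] ?Int  ok  residual = !Int.+{ok: &{err: end, data: rec X.…}, ack: &{err: rec X.…, done: rec X.…}, err: &{ack: rec X.…, data: rec X.…, more: rec X.…}}
[4] !Int  ok  residual = +{ok: &{err: end, data: rec X.…}, ack: &{err: rec X.…, done: rec X.…}, err: &{ack: rec X.…, data: rec X.…, more: rec X.…}}
[5] + err  ok  residual = &{ack: rec X.…, data: rec X.…, more: rec X.…}
[6] & more  ok  residual = rec X.…
τ conforms to S (length 6)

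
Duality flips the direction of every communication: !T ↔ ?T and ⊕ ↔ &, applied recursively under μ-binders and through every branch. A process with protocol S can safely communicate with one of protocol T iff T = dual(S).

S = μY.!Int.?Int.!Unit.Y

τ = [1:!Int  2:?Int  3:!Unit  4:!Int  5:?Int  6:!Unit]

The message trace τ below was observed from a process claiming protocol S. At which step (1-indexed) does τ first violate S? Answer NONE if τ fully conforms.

[1] !Int  ok  residual = ?Int.!Unit.μY.…
[2] ?Int  ok  residual = !Unit.μY.…
[3] !Unit  ok  residual = μY.…
[4] !Int  ok  residual = ?Int.!Unit.μY.…
[5] ?Int  ok  residual = !Unit.μY.…
[6] !Unit  ok  residual = μY.…
trace exhausted — no violation

NONE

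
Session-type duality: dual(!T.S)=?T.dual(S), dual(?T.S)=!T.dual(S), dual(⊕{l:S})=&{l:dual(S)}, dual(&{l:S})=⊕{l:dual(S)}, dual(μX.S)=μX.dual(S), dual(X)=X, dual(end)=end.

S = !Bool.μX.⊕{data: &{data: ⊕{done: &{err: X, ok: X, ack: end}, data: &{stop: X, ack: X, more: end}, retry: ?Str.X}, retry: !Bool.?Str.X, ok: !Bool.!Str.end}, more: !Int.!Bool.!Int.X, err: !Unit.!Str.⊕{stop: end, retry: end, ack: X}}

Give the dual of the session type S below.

!Bool = ?Bool
  μX = μX  (binder kept)
    ⊕{data,more,err} = &{data,more,err}  (internal→external)
      [data]
        &{data,retry,ok} = ⊕{data,retry,ok}  (&→⊕)
          [data]
            ⊕{done,data,retry} = &{done,data,retry}  (internal→external)
              [done]
                &{err,ok,ack} = ⊕{err,ok,ack}  (&→⊕)
                  [err]
                    X ↦ X
                  [ok]
                    X ↦ X
                  [ack]
                    end ↦ end
              [data]
                &{stop,ack,more} = ⊕{stop,ack,more}  (&→⊕)
                  [stop]
                    X ↦ X
                  [ack]
                    X ↦ X
                  [more]
                    end ↦ end
              [retry]
                ?Str = !Str
                  X ↦ X
          [retry]
            !Bool = ?Bool
              ?Str = !Str
                X ↦ X
          [ok]
            !Bool = ?Bool
              !Str = ?Str
                end ↦ end
      [more]
        !Int = ?Int
          !Bool = ?Bool
            !Int = ?Int
              X ↦ X
      [err]
        !Unit = ?Unit
          !Str = ?Str
            ⊕{stop,retry,ack} = &{stop,retry,ack}  (internal→external)
              [stop]
                end ↦ end
              [retry]
                end ↦ end
              [ack]
                X ↦ X

?Bool.μX.&{data: ⊕{data: &{done: ⊕{err: X, ok: X, ack: end}, data: ⊕{stop: X, ack: X, more: end}, retry: !Str.X}, retry: ?Bool.!Str.X, ok: ?Bool.?Str.end}, more: ?Int.?Bool.?Int.X, err: ?Unit.?Str.&{stop: end, retry: end, ack: X}}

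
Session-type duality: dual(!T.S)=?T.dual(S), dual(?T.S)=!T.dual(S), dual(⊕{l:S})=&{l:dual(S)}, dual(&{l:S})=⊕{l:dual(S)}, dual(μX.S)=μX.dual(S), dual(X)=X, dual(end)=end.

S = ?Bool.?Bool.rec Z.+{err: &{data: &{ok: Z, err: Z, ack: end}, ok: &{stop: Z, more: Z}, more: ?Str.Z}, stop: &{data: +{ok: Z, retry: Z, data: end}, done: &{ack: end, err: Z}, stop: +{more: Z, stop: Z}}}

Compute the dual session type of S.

!Bool.!Bool.rec Z.&{err: +{data: +{ok: Z, err: Z, ack: end}, ok: +{stop: Z, more: Z}, more: !Str.Z}, stop: +{data: &{ok: Z, retry: Z, data: end}, done: +{ack: end, err: Z}, stop: &{more: Z, stop: Z}}}

?Bool → !Bool
  ?Bool → !Bool
    rec Z → rec Z  (rec unchanged)
      +{err,stop} → &{err,stop}  (internal→external)
        • err:
          &{data,ok,more} → +{data,ok,more}  (offer→select)
            • data:
              &{ok,err,ack} → +{ok,err,ack}  (offer→select)
                • ok:
                  dual(Z) = Z
                • err:
                  dual(Z) = Z
                • ack:
                  dual(end) = end
            • ok:
              &{stop,more} → +{stop,more}  (offer→select)
                • stop:
                  dual(Z) = Z
                • more:
                  dual(Z) = Z
            • more:
              ?Str → !Str
                dual(Z) = Z
        • stop:
          &{data,done,stop} → +{data,done,stop}  (offer→select)
            • data:
              +{ok,retry,data} → &{ok,retry,data}  (internal→external)
                • ok:
                  dual(Z) = Z
                • retry:
                  dual(Z) = Z
                • data:
                  dual(end) = end
            • done:
              &{ack,err} → +{ack,err}  (offer→select)
                • ack:
                  dual(end) = end
                • err:
                  dual(Z) = Z
            • stop:
              +{more,stop} → &{more,stop}  (internal→external)
                • more:
                  dual(Z) = Z
                • stop:
                  dual(Z) = Z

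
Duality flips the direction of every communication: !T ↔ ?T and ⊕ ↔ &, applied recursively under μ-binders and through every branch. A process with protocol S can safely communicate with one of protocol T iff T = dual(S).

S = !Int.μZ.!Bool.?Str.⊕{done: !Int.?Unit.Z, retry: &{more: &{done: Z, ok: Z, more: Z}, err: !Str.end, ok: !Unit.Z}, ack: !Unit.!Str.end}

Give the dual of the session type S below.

!Int → ?Int
  μZ → μZ  (μ self-dual)
    !Bool → ?Bool
      ?Str → !Str
        ⊕{done,retry,ack} → &{done,retry,ack}  (select→offer)
          [done]
            !Int → ?Int
              ?Unit → !Unit
                Z ↦ Z
          [retry]
            &{more,err,ok} → ⊕{more,err,ok}  (&→⊕)
              [more]
                &{done,ok,more} → ⊕{done,ok,more}  (&→⊕)
                  [done]
                    Z ↦ Z
                  [ok]
                    Z ↦ Z
                  [more]
                    Z ↦ Z
              [err]
                !Str → ?Str
                  end ↦ end
              [ok]
                !Unit → ?Unit
                  Z ↦ Z
          [ack]
            !Unit → ?Unit
              !Str → ?Str
                end ↦ end

?Int.μZ.?Bool.!Str.&{done: ?Int.!Unit.Z, retry: ⊕{more: ⊕{done: Z, ok: Z, more: Z}, err: ?Str.end, ok: ?Unit.Z}, ack: ?Unit.?Str.end}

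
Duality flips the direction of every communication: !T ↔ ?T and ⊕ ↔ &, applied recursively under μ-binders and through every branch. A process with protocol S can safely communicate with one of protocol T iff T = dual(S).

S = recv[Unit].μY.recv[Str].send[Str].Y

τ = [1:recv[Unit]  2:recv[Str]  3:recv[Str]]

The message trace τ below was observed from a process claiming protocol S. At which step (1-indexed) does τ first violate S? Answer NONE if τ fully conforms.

@1 recv[Unit]  ok  cont: μY.…
@2 recv[Str]  ok  cont: send[Str].μY.…
@3 got recv[Str], protocol expects send[Str]  ✗

3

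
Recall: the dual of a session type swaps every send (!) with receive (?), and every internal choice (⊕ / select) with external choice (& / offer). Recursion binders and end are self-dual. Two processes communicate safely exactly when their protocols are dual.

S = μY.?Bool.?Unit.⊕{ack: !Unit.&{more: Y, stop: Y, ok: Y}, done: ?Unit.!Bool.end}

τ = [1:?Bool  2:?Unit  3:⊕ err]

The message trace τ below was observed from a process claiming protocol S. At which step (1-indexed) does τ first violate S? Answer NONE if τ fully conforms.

@1 ?Bool  match  residual = ?Unit.⊕{ack: !Unit.&{more: μY.…, stop: μY.…, ok: μY.…}, done: ?Unit.!Bool.end}
@2 ?Unit  match  residual = ⊕{ack: !Unit.&{more: μY.…, stop: μY.…, ok: μY.…}, done: ?Unit.!Bool.end}
@3 got ⊕ err, protocol expects ⊕ ack or ⊕ done  ✗

3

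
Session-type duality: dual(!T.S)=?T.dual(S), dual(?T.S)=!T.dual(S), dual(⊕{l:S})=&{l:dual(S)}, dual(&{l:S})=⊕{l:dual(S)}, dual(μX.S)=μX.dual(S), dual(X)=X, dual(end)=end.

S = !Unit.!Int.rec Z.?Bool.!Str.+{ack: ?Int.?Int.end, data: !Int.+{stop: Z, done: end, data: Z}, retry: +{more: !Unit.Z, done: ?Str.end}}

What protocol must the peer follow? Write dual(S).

!Unit → ?Unit
  !Int → ?Int
    rec Z → rec Z  (binder kept)
      ?Bool → !Bool
        !Str → ?Str
          +{ack,data,retry} → &{ack,data,retry}  (select→offer)
            [ack]
              ?Int → !Int
                ?Int → !Int
                  end self-dual
            [data]
              !Int → ?Int
                +{stop,done,data} → &{stop,done,data}  (select→offer)
                  [stop]
                    Z self-dual
                  [done]
                    end self-dual
                  [data]
                    Z self-dual
            [retry]
              +{more,done} → &{more,done}  (select→offer)
                [more]
                  !Unit → ?Unit
                    Z self-dual
                [done]
                  ?Str → !Str
                    end self-dual

?Unit.?Int.rec Z.!Bool.?Str.&{ack: !Int.!Int.end, data: ?Int.&{stop: Z, done: end, data: Z}, retry: &{more: ?Unit.Z, done: !Str.end}}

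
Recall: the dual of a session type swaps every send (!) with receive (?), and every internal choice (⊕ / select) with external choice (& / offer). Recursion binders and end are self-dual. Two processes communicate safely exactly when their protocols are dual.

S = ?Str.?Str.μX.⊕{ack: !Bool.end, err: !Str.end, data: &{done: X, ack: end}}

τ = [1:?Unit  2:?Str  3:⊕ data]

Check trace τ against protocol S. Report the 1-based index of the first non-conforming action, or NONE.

@1 got ?Unit, protocol expects ?Str  ✗

1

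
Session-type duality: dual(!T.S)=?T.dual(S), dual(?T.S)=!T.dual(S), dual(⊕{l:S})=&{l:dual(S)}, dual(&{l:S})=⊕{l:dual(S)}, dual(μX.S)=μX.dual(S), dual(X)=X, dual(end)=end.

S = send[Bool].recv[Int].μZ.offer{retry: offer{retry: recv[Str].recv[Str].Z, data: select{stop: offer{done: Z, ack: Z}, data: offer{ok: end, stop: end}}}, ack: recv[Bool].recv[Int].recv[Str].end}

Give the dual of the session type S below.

recv[Bool].send[Int].μZ.select{retry: select{retry: send[Str].send[Str].Z, data: offer{stop: select{done: Z, ack: Z}, data: select{ok: end, stop: end}}}, ack: send[Bool].send[Int].send[Str].end}

send[Bool] ↦ recv[Bool]
  recv[Int] ↦ send[Int]
    μZ ↦ μZ  (binder kept)
      offer{retry,ack} ↦ select{retry,ack}  (external→internal)
        [retry]
          offer{retry,data} ↦ select{retry,data}  (external→internal)
            [retry]
              recv[Str] ↦ send[Str]
                recv[Str] ↦ send[Str]
                  Z self-dual
            [data]
              select{stop,data} ↦ offer{stop,data}  (⊕→&)
                [stop]
                  offer{done,ack} ↦ select{done,ack}  (external→internal)
                    [done]
                      Z self-dual
                    [ack]
                      Z self-dual
                [data]
                  offer{ok,stop} ↦ select{ok,stop}  (external→internal)
                    [ok]
                      end self-dual
                    [stop]
                      end self-dual
        [ack]
          recv[Bool] ↦ send[Bool]
            recv[Int] ↦ send[Int]
              recv[Str] ↦ send[Str]
                end self-dual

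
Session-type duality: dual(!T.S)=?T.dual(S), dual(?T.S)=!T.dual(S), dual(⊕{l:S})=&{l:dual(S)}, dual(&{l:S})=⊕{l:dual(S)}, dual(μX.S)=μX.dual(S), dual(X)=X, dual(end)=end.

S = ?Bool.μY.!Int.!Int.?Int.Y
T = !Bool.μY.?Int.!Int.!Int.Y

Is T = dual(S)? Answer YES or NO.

?Bool vs !Bool  ✓
  μY vs μY  ✓ (binder kept)
    !Int vs ?Int  ✓
      !Int vs !Int  ✗ same direction on both sides — not dual

NO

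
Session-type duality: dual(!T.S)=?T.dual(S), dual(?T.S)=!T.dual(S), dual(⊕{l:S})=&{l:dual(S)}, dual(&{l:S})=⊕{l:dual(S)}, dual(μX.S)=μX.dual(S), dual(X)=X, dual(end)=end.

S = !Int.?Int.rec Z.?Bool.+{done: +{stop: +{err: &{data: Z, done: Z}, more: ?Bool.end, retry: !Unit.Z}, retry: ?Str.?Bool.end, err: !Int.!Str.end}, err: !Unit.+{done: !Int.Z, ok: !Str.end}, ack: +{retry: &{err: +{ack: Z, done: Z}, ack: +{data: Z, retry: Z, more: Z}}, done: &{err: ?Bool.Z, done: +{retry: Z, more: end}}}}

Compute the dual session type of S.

?Int.!Int.rec Z.!Bool.&{done: &{stop: &{err: +{data: Z, done: Z}, more: !Bool.end, retry: ?Unit.Z}, retry: !Str.!Bool.end, err: ?Int.?Str.end}, err: ?Unit.&{done: ?Int.Z, ok: ?Str.end}, ack: &{retry: +{err: &{ack: Z, done: Z}, ack: &{data: Z, retry: Z, more: Z}}, done: +{err: !Bool.Z, done: &{retry: Z, more: end}}}}

!Int ↦ ?Int
  ?Int ↦ !Int
    rec Z ↦ rec Z  (rec unchanged)
      ?Bool ↦ !Bool
        +{done,err,ack} ↦ &{done,err,ack}  (⊕→&)
          case done:
            +{stop,retry,err} ↦ &{stop,retry,err}  (⊕→&)
              case stop:
                +{err,more,retry} ↦ &{err,more,retry}  (⊕→&)
                  case err:
                    &{data,done} ↦ +{data,done}  (external→internal)
                      case data:
                        Z ↦ Z
                      case done:
                        Z ↦ Z
                  case more:
                    ?Bool ↦ !Bool
                      end ↦ end
                  case retry:
                    !Unit ↦ ?Unit
                      Z ↦ Z
              case retry:
                ?Str ↦ !Str
                  ?Bool ↦ !Bool
                    end ↦ end
              case err:
                !Int ↦ ?Int
                  !Str ↦ ?Str
                    end ↦ end
          case err:
            !Unit ↦ ?Unit
              +{done,ok} ↦ &{done,ok}  (⊕→&)
                case done:
                  !Int ↦ ?Int
                    Z ↦ Z
                case ok:
                  !Str ↦ ?Str
                    end ↦ end
          case ack:
            +{retry,done} ↦ &{retry,done}  (⊕→&)
              case retry:
                &{err,ack} ↦ +{err,ack}  (external→internal)
                  case err:
                    +{ack,done} ↦ &{ack,done}  (⊕→&)
                      case ack:
                        Z ↦ Z
                      case done:
                        Z ↦ Z
                  case ack:
                    +{data,retry,more} ↦ &{data,retry,more}  (⊕→&)
                      case data:
                        Z ↦ Z
                      case retry:
                        Z ↦ Z
                      case more:
                        Z ↦ Z
              case done:
                &{err,done} ↦ +{err,done}  (external→internal)
                  case err:
                    ?Bool ↦ !Bool
                      Z ↦ Z
                  case done:
                    +{retry,more} ↦ &{retry,more}  (⊕→&)
                      case retry:
                        Z ↦ Z
                      case more:
                        end ↦ end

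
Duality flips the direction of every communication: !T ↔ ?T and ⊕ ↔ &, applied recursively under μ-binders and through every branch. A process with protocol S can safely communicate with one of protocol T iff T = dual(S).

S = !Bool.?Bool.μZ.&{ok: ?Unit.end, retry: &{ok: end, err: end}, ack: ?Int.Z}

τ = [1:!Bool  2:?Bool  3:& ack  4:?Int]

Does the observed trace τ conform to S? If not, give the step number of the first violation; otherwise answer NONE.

NONE

[1] !Bool  ✓  state: ?Bool.μZ.…
[2] ?Bool  ✓  state: μZ.…
[3] & ack  ✓  state: ?Int.μZ.…
[4] ?Int  ✓  state: μZ.…
all 4 steps conform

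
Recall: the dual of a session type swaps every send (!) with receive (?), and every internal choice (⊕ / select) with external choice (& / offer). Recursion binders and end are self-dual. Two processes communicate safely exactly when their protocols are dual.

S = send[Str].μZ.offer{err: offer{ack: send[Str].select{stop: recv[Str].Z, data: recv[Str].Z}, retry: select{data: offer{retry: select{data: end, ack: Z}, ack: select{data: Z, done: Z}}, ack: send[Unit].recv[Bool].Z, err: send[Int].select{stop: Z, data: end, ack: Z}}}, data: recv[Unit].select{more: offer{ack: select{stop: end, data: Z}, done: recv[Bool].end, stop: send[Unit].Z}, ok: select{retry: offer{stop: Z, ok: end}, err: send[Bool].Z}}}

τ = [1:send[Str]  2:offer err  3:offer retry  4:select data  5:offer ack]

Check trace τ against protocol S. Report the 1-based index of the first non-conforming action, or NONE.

NONE

step 1: send[Str]  ✓  state: μZ.…
step 2: offer err  ✓  state: offer{ack: send[Str].select{stop: recv[Str].μZ.…, data: recv[Str].μZ.…}, retry: select{data: offer{retry: select{data: end, ack: μZ.…}, ack: select{data: μZ.…, done: μZ.…}}, ack: send[Unit].recv[Bool].μZ.…, err: send[Int].select{stop: μZ.…, data: end, ack: μZ.…}}}
step 3: offer retry  ✓  state: select{data: offer{retry: select{data: end, ack: μZ.…}, ack: select{data: μZ.…, done: μZ.…}}, ack: send[Unit].recv[Bool].μZ.…, err: send[Int].select{stop: μZ.…, data: end, ack: μZ.…}}
step 4: select data  ✓  state: offer{retry: select{data: end, ack: μZ.…}, ack: select{data: μZ.…, done: μZ.…}}
step 5: offer ack  ✓  state: select{data: μZ.…, done: μZ.…}
τ conforms to S (length 5)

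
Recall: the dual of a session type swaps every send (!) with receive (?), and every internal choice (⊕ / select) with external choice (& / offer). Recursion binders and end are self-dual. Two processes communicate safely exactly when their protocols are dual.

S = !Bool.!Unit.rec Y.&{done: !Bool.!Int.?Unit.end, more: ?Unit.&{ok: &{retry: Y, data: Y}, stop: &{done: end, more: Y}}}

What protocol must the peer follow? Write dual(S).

?Bool.?Unit.rec Y.+{done: ?Bool.?Int.!Unit.end, more: !Unit.+{ok: +{retry: Y, data: Y}, stop: +{done: end, more: Y}}}

!Bool ↦ ?Bool
  !Unit ↦ ?Unit
    rec Y ↦ rec Y  (μ self-dual)
      &{done,more} ↦ +{done,more}  (offer→select)
        • done:
          !Bool ↦ ?Bool
            !Int ↦ ?Int
              ?Unit ↦ !Unit
                dual(end) = end
        • more:
          ?Unit ↦ !Unit
            &{ok,stop} ↦ +{ok,stop}  (offer→select)
              • ok:
                &{retry,data} ↦ +{retry,data}  (offer→select)
                  • retry:
                    dual(Y) = Y
                  • data:
                    dual(Y) = Y
              • stop:
                &{done,more} ↦ +{done,more}  (offer→select)
                  • done:
                    dual(end) = end
                  • more:
                    dual(Y) = Y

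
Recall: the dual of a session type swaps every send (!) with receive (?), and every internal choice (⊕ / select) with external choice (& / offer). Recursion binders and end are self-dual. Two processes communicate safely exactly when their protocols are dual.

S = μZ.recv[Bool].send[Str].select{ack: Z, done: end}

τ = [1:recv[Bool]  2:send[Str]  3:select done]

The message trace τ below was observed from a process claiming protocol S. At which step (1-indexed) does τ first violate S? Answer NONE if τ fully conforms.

[1] recv[Bool]  match  cont: send[Str].select{ack: μZ.…, done: end}
[2] send[Str]  match  cont: select{ack: μZ.…, done: end}
[3] select done  match  cont: end
all 3 steps conform

NONE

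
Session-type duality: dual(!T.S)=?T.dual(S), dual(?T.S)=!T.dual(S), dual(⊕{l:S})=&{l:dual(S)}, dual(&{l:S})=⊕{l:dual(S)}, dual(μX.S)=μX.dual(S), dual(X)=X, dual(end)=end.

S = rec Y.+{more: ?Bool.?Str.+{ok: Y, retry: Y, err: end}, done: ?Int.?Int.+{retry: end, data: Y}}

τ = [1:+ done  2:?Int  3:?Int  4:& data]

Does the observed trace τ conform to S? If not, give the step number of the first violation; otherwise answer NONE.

@1 + done  match  residual = ?Int.?Int.+{retry: end, data: rec Y.…}
@2 ?Int  match  residual = ?Int.+{retry: end, data: rec Y.…}
@3 ?Int  match  residual = +{retry: end, data: rec Y.…}
@4 got & data, protocol expects + retry or + data  ✗

4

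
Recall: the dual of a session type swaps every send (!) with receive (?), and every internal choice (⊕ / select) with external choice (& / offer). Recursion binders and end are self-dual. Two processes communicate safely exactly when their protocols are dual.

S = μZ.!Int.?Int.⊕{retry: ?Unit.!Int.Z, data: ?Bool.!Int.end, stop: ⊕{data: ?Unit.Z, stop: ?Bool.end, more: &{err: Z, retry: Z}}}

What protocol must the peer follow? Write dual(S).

μZ = μZ  (binder kept)
  !Int = ?Int
    ?Int = !Int
      ⊕{retry,data,stop} = &{retry,data,stop}  (select→offer)
        • retry:
          ?Unit = !Unit
            !Int = ?Int
              Z ↦ Z
        • data:
          ?Bool = !Bool
            !Int = ?Int
              end ↦ end
        • stop:
          ⊕{data,stop,more} = &{data,stop,more}  (select→offer)
            • data:
              ?Unit = !Unit
                Z ↦ Z
            • stop:
              ?Bool = !Bool
                end ↦ end
            • more:
              &{err,retry} = ⊕{err,retry}  (offer→select)
                • err:
                  Z ↦ Z
                • retry:
                  Z ↦ Z

μZ.?Int.!Int.&{retry: !Unit.?Int.Z, data: !Bool.?Int.end, stop: &{data: !Unit.Z, stop: !Bool.end, more: ⊕{err: Z, retry: Z}}}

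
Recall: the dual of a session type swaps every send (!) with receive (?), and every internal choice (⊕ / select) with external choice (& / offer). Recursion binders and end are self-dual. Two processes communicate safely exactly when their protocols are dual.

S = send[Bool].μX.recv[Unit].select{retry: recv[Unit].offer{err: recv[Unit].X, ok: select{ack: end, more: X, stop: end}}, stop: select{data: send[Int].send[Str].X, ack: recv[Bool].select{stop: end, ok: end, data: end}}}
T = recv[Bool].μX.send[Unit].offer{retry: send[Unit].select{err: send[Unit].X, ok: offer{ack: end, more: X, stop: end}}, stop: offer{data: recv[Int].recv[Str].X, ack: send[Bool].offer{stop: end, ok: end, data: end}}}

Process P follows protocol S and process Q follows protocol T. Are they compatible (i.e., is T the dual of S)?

send[Bool] | recv[Bool]  match
  μX | μX  match (μ self-dual)
    recv[Unit] | send[Unit]  match
      select{retry,stop} | offer{retry,stop}  match labels match
        [retry]
          recv[Unit] | send[Unit]  match
            offer{err,ok} | select{err,ok}  match labels match
              [err]
                recv[Unit] | send[Unit]  match
                  X | X  match
              [ok]
                select{ack,more,stop} | offer{ack,more,stop}  match labels match
                  [ack]
                    end | end  match
                  [more]
                    X | X  match
                  [stop]
                    end | end  match
        [stop]
          select{data,ack} | offer{data,ack}  match labels match
            [data]
              send[Int] | recv[Int]  match
                send[Str] | recv[Str]  match
                  X | X  match
            [ack]
              recv[Bool] | send[Bool]  match
                select{stop,ok,data} | offer{stop,ok,data}  match labels match
                  [stop]
                    end | end  match
                  [ok]
                    end | end  match
                  [data]
                    end | end  match

YES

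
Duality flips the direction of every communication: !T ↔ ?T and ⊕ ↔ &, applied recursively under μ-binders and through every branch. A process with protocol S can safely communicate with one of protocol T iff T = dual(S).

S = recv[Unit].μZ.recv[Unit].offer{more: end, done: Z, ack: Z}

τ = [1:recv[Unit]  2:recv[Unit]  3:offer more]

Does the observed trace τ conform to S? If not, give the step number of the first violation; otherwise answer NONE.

step 1: recv[Unit]  match  state: μZ.…
step 2: recv[Unit]  match  state: offer{more: end, done: μZ.…, ack: μZ.…}
step 3: offer more  match  state: end
all 3 steps conform

NONE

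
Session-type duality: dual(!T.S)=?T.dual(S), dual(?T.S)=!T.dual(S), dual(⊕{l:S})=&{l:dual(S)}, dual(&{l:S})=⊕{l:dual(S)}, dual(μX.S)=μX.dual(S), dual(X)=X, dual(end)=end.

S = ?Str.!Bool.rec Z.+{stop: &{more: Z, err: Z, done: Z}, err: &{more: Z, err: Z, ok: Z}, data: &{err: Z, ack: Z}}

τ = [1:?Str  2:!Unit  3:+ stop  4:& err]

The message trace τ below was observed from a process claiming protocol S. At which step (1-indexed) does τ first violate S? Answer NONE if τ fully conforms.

2

[1] ?Str  ok  state: !Bool.rec Z.…
[2] got !Unit, protocol expects !Bool  ✗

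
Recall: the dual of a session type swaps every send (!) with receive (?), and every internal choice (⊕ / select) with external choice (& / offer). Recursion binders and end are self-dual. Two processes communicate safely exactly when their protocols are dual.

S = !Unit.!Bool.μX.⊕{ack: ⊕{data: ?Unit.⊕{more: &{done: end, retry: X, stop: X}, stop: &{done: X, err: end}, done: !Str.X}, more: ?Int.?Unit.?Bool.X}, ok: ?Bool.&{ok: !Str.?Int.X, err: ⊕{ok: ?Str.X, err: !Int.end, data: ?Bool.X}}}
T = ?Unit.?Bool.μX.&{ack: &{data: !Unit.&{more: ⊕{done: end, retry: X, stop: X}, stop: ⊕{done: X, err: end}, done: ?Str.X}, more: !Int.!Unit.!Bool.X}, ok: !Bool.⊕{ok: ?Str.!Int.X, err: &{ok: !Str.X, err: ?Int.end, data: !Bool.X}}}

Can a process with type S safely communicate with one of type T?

YES

!Unit vs ?Unit  ✓
  !Bool vs ?Bool  ✓
    μX vs μX  ✓ (μ self-dual)
      ⊕{ack,ok} vs &{ack,ok}  ✓ labels match
        [ack]
          ⊕{data,more} vs &{data,more}  ✓ labels match
            [data]
              ?Unit vs !Unit  ✓
                ⊕{more,stop,done} vs &{more,stop,done}  ✓ labels match
                  [more]
                    &{done,retry,stop} vs ⊕{done,retry,stop}  ✓ labels match
                      [done]
                        end vs end  ✓
                      [retry]
                        X vs X  ✓
                      [stop]
                        X vs X  ✓
                  [stop]
                    &{done,err} vs ⊕{done,err}  ✓ labels match
                      [done]
                        X vs X  ✓
                      [err]
                        end vs end  ✓
                  [done]
                    !Str vs ?Str  ✓
                      X vs X  ✓
            [more]
              ?Int vs !Int  ✓
                ?Unit vs !Unit  ✓
                  ?Bool vs !Bool  ✓
                    X vs X  ✓
        [ok]
          ?Bool vs !Bool  ✓
            &{ok,err} vs ⊕{ok,err}  ✓ labels match
              [ok]
                !Str vs ?Str  ✓
                  ?Int vs !Int  ✓
                    X vs X  ✓
              [err]
                ⊕{ok,err,data} vs &{ok,err,data}  ✓ labels match
                  [ok]
                    ?Str vs !Str  ✓
                      X vs X  ✓
                  [err]
                    !Int vs ?Int  ✓
                      end vs end  ✓
                  [data]
                    ?Bool vs !Bool  ✓
                      X vs X  ✓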